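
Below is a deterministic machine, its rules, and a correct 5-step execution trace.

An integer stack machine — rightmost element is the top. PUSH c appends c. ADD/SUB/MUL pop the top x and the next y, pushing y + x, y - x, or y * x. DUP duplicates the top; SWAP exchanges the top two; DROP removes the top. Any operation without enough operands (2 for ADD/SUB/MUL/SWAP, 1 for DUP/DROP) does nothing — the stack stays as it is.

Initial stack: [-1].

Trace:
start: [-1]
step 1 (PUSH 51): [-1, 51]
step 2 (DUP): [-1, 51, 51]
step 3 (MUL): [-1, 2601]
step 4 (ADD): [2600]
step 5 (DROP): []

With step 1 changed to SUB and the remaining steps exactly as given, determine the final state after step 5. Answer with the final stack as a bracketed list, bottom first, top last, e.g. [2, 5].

(re-executing from step 1 with the substitution; state before step 1: [-1])
step 1 (SUB): [-1]
step 2 (DUP): [-1, -1]
step 3 (MUL): [1]
step 4 (ADD): [1]
step 5 (DROP): []

[]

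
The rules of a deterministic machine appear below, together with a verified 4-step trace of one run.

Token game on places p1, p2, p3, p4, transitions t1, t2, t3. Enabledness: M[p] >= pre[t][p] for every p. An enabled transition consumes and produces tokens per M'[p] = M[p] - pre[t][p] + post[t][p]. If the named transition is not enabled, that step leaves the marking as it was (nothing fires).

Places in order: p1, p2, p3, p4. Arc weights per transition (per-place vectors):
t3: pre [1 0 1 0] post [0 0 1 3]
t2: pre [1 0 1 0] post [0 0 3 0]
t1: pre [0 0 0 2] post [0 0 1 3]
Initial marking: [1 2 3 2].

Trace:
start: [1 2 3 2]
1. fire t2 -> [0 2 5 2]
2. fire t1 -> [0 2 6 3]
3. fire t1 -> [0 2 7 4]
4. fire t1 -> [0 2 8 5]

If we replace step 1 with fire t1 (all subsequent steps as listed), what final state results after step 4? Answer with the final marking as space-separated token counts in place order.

(re-executing from step 1 with the substitution; state before step 1: [1 2 3 2])
1. fire t1 -> [1 2 4 3]
2. fire t1 -> [1 2 5 4]
3. fire t1 -> [1 2 6 5]
4. fire t1 -> [1 2 7 6]

1 2 7 6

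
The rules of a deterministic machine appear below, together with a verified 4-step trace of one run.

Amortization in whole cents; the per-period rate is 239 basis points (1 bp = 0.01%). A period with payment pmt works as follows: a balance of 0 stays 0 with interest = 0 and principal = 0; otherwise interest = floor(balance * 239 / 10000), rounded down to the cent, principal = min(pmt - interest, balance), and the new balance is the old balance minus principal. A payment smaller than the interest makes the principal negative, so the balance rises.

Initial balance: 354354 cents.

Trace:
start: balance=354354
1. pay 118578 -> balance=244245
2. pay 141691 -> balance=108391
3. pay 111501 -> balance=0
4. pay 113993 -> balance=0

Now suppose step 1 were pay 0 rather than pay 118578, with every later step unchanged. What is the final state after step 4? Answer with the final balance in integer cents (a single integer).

12759

(re-executing from step 1 with the substitution; state before step 1: balance=354354)
1. pay 0 -> balance=362823
2. pay 141691 -> balance=229803
3. pay 111501 -> balance=123794
4. pay 113993 -> balance=12759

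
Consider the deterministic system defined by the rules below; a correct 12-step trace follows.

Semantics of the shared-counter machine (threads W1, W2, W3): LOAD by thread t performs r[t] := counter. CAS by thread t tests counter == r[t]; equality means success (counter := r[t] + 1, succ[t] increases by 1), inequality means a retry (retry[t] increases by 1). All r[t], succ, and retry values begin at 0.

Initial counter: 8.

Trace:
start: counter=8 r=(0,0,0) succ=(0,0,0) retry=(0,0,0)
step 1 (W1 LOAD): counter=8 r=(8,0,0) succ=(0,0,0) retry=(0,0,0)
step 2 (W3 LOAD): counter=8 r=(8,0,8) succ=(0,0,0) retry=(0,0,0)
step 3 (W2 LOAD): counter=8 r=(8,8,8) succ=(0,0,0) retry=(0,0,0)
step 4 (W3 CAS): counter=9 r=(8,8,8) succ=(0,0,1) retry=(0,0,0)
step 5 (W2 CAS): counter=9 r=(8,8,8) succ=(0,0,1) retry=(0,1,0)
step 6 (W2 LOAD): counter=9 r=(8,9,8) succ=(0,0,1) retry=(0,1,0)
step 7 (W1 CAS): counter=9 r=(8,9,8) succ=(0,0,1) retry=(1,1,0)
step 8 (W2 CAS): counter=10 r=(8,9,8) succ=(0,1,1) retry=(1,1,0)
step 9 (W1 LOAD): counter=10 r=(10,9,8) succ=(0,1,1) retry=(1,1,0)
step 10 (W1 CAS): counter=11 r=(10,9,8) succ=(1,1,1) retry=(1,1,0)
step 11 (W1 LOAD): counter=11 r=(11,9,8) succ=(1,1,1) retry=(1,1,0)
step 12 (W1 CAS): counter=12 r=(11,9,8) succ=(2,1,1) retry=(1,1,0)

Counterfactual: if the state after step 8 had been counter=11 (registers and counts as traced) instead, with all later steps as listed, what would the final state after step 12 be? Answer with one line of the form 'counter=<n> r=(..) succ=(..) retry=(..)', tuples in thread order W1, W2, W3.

state after step 8 := counter=11 r=(8,9,8) succ=(0,1,1) retry=(1,1,0)
step 9 (W1 LOAD): counter=11 r=(11,9,8) succ=(0,1,1) retry=(1,1,0)
step 10 (W1 CAS): counter=12 r=(11,9,8) succ=(1,1,1) retry=(1,1,0)
step 11 (W1 LOAD): counter=12 r=(12,9,8) succ=(1,1,1) retry=(1,1,0)
step 12 (W1 CAS): counter=13 r=(12,9,8) succ=(2,1,1) retry=(1,1,0)

counter=13 r=(12,9,8) succ=(2,1,1) retry=(1,1,0)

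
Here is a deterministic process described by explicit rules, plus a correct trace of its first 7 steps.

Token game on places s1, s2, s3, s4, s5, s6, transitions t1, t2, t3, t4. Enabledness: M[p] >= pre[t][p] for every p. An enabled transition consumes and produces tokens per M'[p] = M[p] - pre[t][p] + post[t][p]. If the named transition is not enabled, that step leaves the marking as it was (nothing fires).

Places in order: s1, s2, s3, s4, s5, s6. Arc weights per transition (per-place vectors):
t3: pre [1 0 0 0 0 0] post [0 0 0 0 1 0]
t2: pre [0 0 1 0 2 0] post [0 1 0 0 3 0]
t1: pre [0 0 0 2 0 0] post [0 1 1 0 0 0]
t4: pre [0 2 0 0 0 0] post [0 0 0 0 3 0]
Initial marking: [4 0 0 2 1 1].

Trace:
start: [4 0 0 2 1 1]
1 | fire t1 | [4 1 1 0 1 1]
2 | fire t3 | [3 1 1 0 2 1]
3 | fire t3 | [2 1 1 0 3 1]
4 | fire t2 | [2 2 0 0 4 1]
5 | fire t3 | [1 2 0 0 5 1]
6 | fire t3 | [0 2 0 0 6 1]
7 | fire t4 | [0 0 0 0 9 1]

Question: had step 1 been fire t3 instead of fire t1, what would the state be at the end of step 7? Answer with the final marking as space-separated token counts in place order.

0 0 0 2 5 1

(re-executing from step 1 with the substitution; state before step 1: [4 0 0 2 1 1])
1 | fire t3 | [3 0 0 2 2 1]
2 | fire t3 | [2 0 0 2 3 1]
3 | fire t3 | [1 0 0 2 4 1]
4 | fire t2 | [1 0 0 2 4 1]
5 | fire t3 | [0 0 0 2 5 1]
6 | fire t3 | [0 0 0 2 5 1]
7 | fire t4 | [0 0 0 2 5 1]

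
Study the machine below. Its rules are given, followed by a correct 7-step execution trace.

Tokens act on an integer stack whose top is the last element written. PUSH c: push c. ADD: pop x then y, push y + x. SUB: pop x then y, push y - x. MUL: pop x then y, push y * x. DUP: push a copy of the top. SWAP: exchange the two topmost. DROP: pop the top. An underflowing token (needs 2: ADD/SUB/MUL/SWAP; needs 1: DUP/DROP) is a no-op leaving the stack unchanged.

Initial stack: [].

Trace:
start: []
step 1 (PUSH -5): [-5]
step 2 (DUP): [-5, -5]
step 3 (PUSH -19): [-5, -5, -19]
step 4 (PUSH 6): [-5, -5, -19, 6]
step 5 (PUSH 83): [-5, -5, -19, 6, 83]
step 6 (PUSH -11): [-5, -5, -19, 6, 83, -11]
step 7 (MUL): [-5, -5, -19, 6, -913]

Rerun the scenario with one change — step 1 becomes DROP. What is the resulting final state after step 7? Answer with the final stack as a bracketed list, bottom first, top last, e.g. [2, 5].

(re-executing from step 1 with the substitution; state before step 1: [])
step 1 (DROP): []
step 2 (DUP): []
step 3 (PUSH -19): [-19]
step 4 (PUSH 6): [-19, 6]
step 5 (PUSH 83): [-19, 6, 83]
step 6 (PUSH -11): [-19, 6, 83, -11]
step 7 (MUL): [-19, 6, -913]

[-19, 6, -913]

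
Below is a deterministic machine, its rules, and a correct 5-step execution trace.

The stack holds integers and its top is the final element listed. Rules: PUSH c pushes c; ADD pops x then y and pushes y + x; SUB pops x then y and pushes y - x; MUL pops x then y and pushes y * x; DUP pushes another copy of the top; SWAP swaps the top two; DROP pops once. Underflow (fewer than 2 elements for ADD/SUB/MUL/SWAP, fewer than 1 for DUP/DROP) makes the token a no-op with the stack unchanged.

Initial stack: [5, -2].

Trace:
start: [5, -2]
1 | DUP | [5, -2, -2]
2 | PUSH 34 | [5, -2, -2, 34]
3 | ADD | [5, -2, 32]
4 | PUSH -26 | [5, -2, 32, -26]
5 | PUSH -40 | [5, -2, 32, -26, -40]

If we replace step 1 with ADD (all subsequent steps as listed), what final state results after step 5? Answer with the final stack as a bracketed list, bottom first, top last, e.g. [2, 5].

(re-executing from step 1 with the substitution; state before step 1: [5, -2])
1 | ADD | [3]
2 | PUSH 34 | [3, 34]
3 | ADD | [37]
4 | PUSH -26 | [37, -26]
5 | PUSH -40 | [37, -26, -40]

[37, -26, -40]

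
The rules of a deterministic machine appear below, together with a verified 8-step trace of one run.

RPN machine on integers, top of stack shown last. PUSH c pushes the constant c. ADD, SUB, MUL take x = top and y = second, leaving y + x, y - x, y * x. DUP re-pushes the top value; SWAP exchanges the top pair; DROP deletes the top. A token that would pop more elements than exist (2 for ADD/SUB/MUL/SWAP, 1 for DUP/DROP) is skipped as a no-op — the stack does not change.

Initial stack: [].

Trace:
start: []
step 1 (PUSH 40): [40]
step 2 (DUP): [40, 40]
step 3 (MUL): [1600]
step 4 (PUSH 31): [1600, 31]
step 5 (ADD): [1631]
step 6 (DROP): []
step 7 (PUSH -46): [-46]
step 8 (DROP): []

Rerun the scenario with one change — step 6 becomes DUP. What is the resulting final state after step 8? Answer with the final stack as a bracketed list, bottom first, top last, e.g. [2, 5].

(re-executing from step 6 with the substitution; state before step 6: [1631])
step 6 (DUP): [1631, 1631]
step 7 (PUSH -46): [1631, 1631, -46]
step 8 (DROP): [1631, 1631]

[1631, 1631]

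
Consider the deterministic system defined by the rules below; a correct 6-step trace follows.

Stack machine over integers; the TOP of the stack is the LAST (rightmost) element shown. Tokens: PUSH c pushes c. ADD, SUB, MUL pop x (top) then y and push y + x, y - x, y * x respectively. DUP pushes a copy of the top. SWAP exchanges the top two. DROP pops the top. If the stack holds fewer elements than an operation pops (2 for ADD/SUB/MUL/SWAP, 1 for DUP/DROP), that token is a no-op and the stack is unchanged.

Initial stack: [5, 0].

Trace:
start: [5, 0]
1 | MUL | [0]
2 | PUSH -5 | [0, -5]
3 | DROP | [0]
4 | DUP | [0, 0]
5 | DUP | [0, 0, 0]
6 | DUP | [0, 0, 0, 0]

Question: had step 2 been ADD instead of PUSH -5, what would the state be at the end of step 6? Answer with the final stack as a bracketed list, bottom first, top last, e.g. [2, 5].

(re-executing from step 2 with the substitution; state before step 2: [0])
2 | ADD | [0]
3 | DROP | []
4 | DUP | []
5 | DUP | []
6 | DUP | []

[]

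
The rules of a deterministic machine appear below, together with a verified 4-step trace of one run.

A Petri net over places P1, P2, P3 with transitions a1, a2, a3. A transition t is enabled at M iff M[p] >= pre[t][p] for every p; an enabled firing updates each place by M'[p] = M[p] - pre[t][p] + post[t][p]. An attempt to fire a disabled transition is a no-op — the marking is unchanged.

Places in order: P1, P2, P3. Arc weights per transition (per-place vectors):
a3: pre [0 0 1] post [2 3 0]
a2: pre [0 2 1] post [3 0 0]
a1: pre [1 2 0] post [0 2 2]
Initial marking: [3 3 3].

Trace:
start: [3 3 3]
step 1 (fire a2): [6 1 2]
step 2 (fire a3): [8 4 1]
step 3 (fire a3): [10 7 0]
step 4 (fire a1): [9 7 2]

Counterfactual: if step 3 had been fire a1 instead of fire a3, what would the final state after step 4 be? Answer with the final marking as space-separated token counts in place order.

6 4 5

(re-executing from step 3 with the substitution; state before step 3: [8 4 1])
step 3 (fire a1): [7 4 3]
step 4 (fire a1): [6 4 5]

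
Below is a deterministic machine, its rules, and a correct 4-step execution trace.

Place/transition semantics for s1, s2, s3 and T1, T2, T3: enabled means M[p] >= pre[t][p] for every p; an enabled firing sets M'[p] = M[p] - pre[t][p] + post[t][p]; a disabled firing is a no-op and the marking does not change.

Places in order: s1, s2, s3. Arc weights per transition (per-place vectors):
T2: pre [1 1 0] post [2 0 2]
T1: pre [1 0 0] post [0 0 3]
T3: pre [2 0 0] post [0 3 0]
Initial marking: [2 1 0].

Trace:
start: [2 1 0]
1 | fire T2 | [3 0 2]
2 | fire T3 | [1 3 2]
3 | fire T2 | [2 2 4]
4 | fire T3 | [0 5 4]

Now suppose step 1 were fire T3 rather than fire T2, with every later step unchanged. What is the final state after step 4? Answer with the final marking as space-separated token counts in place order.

(re-executing from step 1 with the substitution; state before step 1: [2 1 0])
1 | fire T3 | [0 4 0]
2 | fire T3 | [0 4 0]
3 | fire T2 | [0 4 0]
4 | fire T3 | [0 4 0]

0 4 0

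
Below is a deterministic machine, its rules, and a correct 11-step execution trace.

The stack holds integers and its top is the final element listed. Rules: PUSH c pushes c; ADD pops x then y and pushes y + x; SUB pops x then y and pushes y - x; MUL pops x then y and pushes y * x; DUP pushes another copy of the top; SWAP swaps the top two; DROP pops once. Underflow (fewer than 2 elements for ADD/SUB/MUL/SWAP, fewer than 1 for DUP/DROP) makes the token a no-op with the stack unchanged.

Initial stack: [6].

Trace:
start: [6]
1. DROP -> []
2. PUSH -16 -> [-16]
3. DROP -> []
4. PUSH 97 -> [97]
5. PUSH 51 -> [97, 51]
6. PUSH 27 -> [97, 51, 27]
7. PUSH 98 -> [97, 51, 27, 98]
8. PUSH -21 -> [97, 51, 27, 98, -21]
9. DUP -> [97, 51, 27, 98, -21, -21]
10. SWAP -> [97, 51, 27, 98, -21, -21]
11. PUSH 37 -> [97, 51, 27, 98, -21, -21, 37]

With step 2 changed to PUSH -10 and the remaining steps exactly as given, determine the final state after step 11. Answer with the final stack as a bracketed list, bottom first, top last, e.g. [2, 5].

(re-executing from step 2 with the substitution; state before step 2: [])
2. PUSH -10 -> [-10]
3. DROP -> []
4. PUSH 97 -> [97]
5. PUSH 51 -> [97, 51]
6. PUSH 27 -> [97, 51, 27]
7. PUSH 98 -> [97, 51, 27, 98]
8. PUSH -21 -> [97, 51, 27, 98, -21]
9. DUP -> [97, 51, 27, 98, -21, -21]
10. SWAP -> [97, 51, 27, 98, -21, -21]
11. PUSH 37 -> [97, 51, 27, 98, -21, -21, 37]

[97, 51, 27, 98, -21, -21, 37]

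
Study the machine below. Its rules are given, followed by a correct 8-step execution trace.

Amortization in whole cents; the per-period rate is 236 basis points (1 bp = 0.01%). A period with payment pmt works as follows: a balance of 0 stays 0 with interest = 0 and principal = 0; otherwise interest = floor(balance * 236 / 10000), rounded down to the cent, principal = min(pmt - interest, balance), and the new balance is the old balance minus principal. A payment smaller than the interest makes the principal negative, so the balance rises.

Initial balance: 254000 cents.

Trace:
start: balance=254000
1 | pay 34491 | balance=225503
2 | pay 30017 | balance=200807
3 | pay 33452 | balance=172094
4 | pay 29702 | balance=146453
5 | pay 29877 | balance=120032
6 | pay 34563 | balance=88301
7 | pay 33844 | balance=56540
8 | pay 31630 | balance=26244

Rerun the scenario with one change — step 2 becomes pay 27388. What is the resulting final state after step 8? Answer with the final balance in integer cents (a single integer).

(re-executing from step 2 with the substitution; state before step 2: balance=225503)
2 | pay 27388 | balance=203436
3 | pay 33452 | balance=174785
4 | pay 29702 | balance=149207
5 | pay 29877 | balance=122851
6 | pay 34563 | balance=91187
7 | pay 33844 | balance=59495
8 | pay 31630 | balance=29269

29269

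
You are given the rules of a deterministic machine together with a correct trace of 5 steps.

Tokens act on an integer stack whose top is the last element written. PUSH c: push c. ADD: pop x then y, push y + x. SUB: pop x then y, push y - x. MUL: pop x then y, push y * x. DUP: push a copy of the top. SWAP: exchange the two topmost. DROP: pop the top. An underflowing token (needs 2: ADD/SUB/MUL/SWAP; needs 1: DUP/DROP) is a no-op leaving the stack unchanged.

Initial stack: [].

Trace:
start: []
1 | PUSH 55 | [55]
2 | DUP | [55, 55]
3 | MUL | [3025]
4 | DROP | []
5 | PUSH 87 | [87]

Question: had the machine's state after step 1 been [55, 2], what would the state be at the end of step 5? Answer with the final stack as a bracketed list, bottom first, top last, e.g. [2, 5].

state after step 1 := [55, 2]
2 | DUP | [55, 2, 2]
3 | MUL | [55, 4]
4 | DROP | [55]
5 | PUSH 87 | [55, 87]

[55, 87]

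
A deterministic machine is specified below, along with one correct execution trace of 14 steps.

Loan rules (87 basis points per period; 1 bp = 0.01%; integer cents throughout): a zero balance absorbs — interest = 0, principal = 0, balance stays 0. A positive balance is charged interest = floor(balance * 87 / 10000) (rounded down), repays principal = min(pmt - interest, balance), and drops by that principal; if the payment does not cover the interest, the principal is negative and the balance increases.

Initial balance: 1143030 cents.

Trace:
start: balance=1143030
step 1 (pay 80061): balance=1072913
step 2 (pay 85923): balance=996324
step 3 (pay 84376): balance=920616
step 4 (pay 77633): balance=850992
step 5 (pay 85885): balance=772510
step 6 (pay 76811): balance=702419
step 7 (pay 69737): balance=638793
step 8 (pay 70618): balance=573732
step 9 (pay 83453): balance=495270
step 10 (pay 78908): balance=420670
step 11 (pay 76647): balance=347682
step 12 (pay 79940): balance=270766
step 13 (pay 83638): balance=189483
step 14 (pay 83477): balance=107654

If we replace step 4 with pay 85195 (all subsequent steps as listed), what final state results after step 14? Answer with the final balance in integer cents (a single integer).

(re-executing from step 4 with the substitution; state before step 4: balance=920616)
step 4 (pay 85195): balance=843430
step 5 (pay 85885): balance=764882
step 6 (pay 76811): balance=694725
step 7 (pay 69737): balance=631032
step 8 (pay 70618): balance=565903
step 9 (pay 83453): balance=487373
step 10 (pay 78908): balance=412705
step 11 (pay 76647): balance=339648
step 12 (pay 79940): balance=262662
step 13 (pay 83638): balance=181309
step 14 (pay 83477): balance=99409

99409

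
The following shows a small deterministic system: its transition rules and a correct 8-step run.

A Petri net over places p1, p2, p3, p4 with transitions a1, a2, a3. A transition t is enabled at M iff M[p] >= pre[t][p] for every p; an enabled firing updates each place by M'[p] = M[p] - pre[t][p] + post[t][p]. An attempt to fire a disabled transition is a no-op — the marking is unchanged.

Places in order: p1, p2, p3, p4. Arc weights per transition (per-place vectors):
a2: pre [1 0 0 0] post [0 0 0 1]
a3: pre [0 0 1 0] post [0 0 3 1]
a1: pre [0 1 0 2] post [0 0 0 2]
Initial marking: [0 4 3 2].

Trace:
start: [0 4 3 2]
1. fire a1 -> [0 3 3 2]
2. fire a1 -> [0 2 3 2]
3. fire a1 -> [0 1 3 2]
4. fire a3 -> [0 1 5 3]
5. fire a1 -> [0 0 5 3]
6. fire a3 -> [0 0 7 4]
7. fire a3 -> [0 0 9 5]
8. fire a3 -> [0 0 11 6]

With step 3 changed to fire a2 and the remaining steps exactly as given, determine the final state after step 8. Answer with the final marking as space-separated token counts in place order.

0 1 11 6

(re-executing from step 3 with the substitution; state before step 3: [0 2 3 2])
3. fire a2 -> [0 2 3 2]
4. fire a3 -> [0 2 5 3]
5. fire a1 -> [0 1 5 3]
6. fire a3 -> [0 1 7 4]
7. fire a3 -> [0 1 9 5]
8. fire a3 -> [0 1 11 6]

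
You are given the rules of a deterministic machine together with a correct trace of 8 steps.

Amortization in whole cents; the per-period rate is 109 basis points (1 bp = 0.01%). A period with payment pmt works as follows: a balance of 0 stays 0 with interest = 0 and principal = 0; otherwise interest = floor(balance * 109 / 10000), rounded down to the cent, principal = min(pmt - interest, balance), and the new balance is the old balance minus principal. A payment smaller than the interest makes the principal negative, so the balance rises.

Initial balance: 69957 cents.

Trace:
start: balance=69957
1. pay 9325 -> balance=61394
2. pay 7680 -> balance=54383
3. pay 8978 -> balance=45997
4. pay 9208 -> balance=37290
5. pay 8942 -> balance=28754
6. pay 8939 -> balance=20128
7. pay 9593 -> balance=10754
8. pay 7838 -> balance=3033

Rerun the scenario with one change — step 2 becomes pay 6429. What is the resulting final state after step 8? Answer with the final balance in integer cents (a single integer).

(re-executing from step 2 with the substitution; state before step 2: balance=61394)
2. pay 6429 -> balance=55634
3. pay 8978 -> balance=47262
4. pay 9208 -> balance=38569
5. pay 8942 -> balance=30047
6. pay 8939 -> balance=21435
7. pay 9593 -> balance=12075
8. pay 7838 -> balance=4368

4368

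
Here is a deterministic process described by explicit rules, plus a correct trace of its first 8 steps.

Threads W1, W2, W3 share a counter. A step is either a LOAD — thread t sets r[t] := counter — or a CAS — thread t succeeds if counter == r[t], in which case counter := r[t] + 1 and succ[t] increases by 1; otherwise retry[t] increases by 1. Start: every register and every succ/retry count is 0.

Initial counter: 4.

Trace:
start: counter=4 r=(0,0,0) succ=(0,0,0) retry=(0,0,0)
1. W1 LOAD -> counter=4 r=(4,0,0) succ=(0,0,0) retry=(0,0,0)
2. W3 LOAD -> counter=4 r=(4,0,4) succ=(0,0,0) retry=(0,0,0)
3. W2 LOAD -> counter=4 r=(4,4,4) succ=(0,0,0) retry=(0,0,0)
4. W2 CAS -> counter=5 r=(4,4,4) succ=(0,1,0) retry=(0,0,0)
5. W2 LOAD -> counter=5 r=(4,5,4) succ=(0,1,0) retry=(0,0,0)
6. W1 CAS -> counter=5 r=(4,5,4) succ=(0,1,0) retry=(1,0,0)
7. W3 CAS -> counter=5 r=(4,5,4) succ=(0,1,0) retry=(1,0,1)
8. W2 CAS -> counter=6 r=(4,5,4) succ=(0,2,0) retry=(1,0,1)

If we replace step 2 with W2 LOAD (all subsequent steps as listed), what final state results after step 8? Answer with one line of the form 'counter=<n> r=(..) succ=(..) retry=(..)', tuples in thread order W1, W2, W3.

(re-executing from step 2 with the substitution; state before step 2: counter=4 r=(4,0,0) succ=(0,0,0) retry=(0,0,0))
2. W2 LOAD -> counter=4 r=(4,4,0) succ=(0,0,0) retry=(0,0,0)
3. W2 LOAD -> counter=4 r=(4,4,0) succ=(0,0,0) retry=(0,0,0)
4. W2 CAS -> counter=5 r=(4,4,0) succ=(0,1,0) retry=(0,0,0)
5. W2 LOAD -> counter=5 r=(4,5,0) succ=(0,1,0) retry=(0,0,0)
6. W1 CAS -> counter=5 r=(4,5,0) succ=(0,1,0) retry=(1,0,0)
7. W3 CAS -> counter=5 r=(4,5,0) succ=(0,1,0) retry=(1,0,1)
8. W2 CAS -> counter=6 r=(4,5,0) succ=(0,2,0) retry=(1,0,1)

counter=6 r=(4,5,0) succ=(0,2,0) retry=(1,0,1)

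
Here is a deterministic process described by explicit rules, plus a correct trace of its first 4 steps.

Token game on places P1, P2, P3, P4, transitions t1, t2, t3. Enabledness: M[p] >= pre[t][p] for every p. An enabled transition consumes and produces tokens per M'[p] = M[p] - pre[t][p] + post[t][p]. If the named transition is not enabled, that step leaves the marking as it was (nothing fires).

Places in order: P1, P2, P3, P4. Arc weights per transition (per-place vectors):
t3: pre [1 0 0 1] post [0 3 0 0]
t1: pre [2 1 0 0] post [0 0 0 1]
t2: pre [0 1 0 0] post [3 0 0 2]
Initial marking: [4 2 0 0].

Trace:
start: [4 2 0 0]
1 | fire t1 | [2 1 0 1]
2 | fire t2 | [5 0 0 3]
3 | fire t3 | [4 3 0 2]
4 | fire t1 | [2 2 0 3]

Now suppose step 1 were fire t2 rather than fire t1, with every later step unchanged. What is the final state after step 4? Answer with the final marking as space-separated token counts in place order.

(re-executing from step 1 with the substitution; state before step 1: [4 2 0 0])
1 | fire t2 | [7 1 0 2]
2 | fire t2 | [10 0 0 4]
3 | fire t3 | [9 3 0 3]
4 | fire t1 | [7 2 0 4]

7 2 0 4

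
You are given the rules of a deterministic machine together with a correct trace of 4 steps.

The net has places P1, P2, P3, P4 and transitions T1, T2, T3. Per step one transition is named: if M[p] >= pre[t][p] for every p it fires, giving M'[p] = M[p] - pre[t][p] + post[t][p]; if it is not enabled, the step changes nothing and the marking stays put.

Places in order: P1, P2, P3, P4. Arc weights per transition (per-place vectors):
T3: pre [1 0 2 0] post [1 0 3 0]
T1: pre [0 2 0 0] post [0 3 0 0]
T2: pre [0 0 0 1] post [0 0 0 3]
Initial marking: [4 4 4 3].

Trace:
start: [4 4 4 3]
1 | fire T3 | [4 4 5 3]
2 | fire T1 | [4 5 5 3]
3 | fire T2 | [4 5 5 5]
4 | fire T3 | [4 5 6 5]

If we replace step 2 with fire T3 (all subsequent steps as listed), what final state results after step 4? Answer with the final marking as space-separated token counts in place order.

(re-executing from step 2 with the substitution; state before step 2: [4 4 5 3])
2 | fire T3 | [4 4 6 3]
3 | fire T2 | [4 4 6 5]
4 | fire T3 | [4 4 7 5]

4 4 7 5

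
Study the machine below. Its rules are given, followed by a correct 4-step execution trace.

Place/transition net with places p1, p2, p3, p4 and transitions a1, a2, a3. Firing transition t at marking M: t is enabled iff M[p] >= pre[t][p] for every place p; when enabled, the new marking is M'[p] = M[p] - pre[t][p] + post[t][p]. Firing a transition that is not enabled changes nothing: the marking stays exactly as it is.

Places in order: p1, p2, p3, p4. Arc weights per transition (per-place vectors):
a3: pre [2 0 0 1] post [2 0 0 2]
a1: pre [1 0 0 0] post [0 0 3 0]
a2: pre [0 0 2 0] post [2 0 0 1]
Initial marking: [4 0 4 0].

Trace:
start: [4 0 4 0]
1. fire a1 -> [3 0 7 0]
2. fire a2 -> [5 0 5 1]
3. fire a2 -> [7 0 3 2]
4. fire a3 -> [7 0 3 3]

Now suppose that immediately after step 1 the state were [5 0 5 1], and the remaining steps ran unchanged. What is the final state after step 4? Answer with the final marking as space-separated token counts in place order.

9 0 1 4

state after step 1 := [5 0 5 1]
2. fire a2 -> [7 0 3 2]
3. fire a2 -> [9 0 1 3]
4. fire a3 -> [9 0 1 4]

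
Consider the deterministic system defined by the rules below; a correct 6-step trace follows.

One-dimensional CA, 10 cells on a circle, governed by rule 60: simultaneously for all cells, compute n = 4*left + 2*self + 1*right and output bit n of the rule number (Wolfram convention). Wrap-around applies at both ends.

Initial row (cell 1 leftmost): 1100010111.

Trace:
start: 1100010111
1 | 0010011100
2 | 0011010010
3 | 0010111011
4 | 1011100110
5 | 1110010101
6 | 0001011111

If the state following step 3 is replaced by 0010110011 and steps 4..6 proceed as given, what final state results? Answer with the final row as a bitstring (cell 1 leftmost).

state after step 3 := 0010110011
4 | 1011101010
5 | 1110011111
6 | 0001010000

0001010000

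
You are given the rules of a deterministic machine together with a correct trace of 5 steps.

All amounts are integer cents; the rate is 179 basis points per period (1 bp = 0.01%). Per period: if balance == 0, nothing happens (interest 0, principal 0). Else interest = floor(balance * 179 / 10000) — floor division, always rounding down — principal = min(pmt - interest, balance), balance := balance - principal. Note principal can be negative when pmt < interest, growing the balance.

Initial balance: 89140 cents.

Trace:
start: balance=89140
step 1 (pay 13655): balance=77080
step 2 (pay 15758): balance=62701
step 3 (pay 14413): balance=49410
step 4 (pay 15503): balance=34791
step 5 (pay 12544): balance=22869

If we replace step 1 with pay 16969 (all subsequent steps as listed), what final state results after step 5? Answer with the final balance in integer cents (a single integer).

(re-executing from step 1 with the substitution; state before step 1: balance=89140)
step 1 (pay 16969): balance=73766
step 2 (pay 15758): balance=59328
step 3 (pay 14413): balance=45976
step 4 (pay 15503): balance=31295
step 5 (pay 12544): balance=19311

19311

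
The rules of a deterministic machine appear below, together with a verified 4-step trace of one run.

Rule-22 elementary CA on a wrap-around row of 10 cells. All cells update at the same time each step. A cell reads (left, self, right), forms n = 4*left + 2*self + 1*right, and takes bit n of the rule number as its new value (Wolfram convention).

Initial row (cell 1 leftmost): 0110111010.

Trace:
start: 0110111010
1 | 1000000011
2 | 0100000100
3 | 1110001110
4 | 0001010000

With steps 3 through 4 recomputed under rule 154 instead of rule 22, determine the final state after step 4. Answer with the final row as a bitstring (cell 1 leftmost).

(re-executing steps 3..4 under rule 154; state before step 3: 0100000100)
3 | 1010001010
4 | 0001010000

0001010000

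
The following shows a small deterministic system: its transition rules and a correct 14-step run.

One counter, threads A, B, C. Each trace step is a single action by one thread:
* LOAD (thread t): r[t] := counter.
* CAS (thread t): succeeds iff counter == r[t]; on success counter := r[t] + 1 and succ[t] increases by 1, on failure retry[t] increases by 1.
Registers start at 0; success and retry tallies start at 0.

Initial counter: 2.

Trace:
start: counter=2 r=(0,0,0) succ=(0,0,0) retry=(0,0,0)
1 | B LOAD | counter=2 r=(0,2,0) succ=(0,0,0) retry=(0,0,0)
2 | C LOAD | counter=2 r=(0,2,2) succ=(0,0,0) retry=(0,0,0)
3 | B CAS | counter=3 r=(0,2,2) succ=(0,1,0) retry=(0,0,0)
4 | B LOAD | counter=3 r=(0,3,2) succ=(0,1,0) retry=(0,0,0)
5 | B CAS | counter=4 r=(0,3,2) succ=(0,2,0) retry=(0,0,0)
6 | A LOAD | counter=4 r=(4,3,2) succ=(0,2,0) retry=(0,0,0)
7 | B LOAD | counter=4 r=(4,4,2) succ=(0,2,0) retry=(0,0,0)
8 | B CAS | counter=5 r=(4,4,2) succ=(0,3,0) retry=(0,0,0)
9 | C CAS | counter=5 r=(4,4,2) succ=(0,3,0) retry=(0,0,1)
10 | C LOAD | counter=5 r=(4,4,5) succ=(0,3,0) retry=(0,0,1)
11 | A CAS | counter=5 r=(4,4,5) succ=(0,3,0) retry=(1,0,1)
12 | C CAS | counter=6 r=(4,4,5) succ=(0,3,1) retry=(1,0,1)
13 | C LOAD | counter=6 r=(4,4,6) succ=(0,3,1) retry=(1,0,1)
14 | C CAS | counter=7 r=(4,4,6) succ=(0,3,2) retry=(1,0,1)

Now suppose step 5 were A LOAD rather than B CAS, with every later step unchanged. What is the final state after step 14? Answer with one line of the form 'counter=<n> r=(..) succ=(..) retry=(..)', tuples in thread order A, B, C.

(re-executing from step 5 with the substitution; state before step 5: counter=3 r=(0,3,2) succ=(0,1,0) retry=(0,0,0))
5 | A LOAD | counter=3 r=(3,3,2) succ=(0,1,0) retry=(0,0,0)
6 | A LOAD | counter=3 r=(3,3,2) succ=(0,1,0) retry=(0,0,0)
7 | B LOAD | counter=3 r=(3,3,2) succ=(0,1,0) retry=(0,0,0)
8 | B CAS | counter=4 r=(3,3,2) succ=(0,2,0) retry=(0,0,0)
9 | C CAS | counter=4 r=(3,3,2) succ=(0,2,0) retry=(0,0,1)
10 | C LOAD | counter=4 r=(3,3,4) succ=(0,2,0) retry=(0,0,1)
11 | A CAS | counter=4 r=(3,3,4) succ=(0,2,0) retry=(1,0,1)
12 | C CAS | counter=5 r=(3,3,4) succ=(0,2,1) retry=(1,0,1)
13 | C LOAD | counter=5 r=(3,3,5) succ=(0,2,1) retry=(1,0,1)
14 | C CAS | counter=6 r=(3,3,5) succ=(0,2,2) retry=(1,0,1)

counter=6 r=(3,3,5) succ=(0,2,2) retry=(1,0,1)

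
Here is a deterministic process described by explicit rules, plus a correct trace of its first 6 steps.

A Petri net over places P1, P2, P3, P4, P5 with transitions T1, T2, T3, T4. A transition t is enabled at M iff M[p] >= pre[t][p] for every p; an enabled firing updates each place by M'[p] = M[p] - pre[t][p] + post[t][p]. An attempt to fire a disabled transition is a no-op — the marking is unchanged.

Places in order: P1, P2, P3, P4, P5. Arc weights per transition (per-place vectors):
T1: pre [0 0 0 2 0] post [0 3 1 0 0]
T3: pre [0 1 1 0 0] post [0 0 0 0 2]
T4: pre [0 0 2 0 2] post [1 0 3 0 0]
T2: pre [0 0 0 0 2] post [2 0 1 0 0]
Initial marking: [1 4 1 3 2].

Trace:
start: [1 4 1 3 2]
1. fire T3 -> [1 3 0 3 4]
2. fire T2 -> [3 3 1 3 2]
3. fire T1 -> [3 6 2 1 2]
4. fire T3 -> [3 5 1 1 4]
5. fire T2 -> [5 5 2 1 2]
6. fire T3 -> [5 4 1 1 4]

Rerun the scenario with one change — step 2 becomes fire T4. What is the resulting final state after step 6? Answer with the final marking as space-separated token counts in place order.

(re-executing from step 2 with the substitution; state before step 2: [1 3 0 3 4])
2. fire T4 -> [1 3 0 3 4]
3. fire T1 -> [1 6 1 1 4]
4. fire T3 -> [1 5 0 1 6]
5. fire T2 -> [3 5 1 1 4]
6. fire T3 -> [3 4 0 1 6]

3 4 0 1 6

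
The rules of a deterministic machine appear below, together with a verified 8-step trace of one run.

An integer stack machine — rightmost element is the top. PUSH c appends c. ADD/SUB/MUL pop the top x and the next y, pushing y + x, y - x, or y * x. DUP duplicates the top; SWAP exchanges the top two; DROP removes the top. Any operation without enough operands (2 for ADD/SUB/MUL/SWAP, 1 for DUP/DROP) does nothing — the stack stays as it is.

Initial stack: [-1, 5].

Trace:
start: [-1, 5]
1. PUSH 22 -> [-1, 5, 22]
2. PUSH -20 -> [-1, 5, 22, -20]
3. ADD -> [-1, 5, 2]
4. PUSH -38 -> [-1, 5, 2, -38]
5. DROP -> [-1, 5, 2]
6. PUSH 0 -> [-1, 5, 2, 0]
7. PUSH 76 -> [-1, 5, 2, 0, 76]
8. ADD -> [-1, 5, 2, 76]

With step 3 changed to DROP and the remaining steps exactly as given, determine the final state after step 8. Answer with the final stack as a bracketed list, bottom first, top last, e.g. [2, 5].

[-1, 5, 22, 76]

(re-executing from step 3 with the substitution; state before step 3: [-1, 5, 22, -20])
3. DROP -> [-1, 5, 22]
4. PUSH -38 -> [-1, 5, 22, -38]
5. DROP -> [-1, 5, 22]
6. PUSH 0 -> [-1, 5, 22, 0]
7. PUSH 76 -> [-1, 5, 22, 0, 76]
8. ADD -> [-1, 5, 22, 76]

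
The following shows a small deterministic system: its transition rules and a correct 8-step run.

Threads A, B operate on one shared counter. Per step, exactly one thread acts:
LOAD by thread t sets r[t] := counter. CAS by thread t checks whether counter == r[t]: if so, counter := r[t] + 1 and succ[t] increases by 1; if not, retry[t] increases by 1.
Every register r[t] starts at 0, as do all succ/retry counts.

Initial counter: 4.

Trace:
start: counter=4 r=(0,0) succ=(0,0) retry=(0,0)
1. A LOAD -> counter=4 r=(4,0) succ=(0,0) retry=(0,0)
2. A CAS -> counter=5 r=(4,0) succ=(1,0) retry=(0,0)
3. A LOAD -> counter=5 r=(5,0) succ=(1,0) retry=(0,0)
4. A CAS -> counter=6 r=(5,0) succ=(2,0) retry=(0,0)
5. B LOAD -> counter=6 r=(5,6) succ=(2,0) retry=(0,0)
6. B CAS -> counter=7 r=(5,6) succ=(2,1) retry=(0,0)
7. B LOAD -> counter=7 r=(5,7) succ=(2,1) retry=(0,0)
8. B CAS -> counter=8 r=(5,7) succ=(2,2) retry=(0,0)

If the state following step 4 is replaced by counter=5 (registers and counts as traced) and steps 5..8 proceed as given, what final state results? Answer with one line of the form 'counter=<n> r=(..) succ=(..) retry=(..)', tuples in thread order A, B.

counter=7 r=(5,6) succ=(2,2) retry=(0,0)

state after step 4 := counter=5 r=(5,0) succ=(2,0) retry=(0,0)
5. B LOAD -> counter=5 r=(5,5) succ=(2,0) retry=(0,0)
6. B CAS -> counter=6 r=(5,5) succ=(2,1) retry=(0,0)
7. B LOAD -> counter=6 r=(5,6) succ=(2,1) retry=(0,0)
8. B CAS -> counter=7 r=(5,6) succ=(2,2) retry=(0,0)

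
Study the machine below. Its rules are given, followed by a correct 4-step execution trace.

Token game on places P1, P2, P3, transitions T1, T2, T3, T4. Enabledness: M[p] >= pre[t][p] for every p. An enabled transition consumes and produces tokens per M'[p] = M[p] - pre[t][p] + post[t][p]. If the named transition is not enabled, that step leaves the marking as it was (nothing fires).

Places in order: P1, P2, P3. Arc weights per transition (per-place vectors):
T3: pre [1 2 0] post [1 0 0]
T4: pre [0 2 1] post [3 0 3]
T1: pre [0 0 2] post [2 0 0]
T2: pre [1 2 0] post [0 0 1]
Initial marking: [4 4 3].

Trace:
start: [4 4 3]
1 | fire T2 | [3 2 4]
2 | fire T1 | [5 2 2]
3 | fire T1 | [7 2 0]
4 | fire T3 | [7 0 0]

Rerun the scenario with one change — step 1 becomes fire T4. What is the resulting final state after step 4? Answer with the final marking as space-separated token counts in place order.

(re-executing from step 1 with the substitution; state before step 1: [4 4 3])
1 | fire T4 | [7 2 5]
2 | fire T1 | [9 2 3]
3 | fire T1 | [11 2 1]
4 | fire T3 | [11 0 1]

11 0 1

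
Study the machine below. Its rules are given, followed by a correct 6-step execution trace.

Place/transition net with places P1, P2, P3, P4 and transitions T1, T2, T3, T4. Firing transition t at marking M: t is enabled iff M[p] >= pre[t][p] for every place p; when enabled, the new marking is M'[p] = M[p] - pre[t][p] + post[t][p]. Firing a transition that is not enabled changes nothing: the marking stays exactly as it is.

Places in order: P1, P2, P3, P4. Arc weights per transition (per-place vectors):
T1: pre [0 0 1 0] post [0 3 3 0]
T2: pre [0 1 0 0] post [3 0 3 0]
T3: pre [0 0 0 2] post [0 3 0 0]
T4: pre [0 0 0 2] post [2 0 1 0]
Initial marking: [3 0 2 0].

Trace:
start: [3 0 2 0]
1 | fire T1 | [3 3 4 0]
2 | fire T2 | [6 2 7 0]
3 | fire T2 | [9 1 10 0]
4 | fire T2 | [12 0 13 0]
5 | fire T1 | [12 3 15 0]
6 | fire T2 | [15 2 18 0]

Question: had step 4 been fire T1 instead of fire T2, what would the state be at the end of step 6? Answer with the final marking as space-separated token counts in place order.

12 6 17 0

(re-executing from step 4 with the substitution; state before step 4: [9 1 10 0])
4 | fire T1 | [9 4 12 0]
5 | fire T1 | [9 7 14 0]
6 | fire T2 | [12 6 17 0]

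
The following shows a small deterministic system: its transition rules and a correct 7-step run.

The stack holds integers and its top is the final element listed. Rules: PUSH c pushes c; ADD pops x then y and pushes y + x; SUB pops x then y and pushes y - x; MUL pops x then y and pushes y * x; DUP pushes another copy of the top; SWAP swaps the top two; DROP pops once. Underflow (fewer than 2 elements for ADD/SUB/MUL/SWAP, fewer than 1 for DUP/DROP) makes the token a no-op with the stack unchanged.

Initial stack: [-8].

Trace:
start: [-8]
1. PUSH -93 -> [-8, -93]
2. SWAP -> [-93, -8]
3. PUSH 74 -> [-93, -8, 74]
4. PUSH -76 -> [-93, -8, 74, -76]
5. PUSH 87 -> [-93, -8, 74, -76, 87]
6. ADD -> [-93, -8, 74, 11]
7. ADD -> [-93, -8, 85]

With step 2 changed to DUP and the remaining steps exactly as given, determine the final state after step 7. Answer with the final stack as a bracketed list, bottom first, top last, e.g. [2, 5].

[-8, -93, -93, 85]

(re-executing from step 2 with the substitution; state before step 2: [-8, -93])
2. DUP -> [-8, -93, -93]
3. PUSH 74 -> [-8, -93, -93, 74]
4. PUSH -76 -> [-8, -93, -93, 74, -76]
5. PUSH 87 -> [-8, -93, -93, 74, -76, 87]
6. ADD -> [-8, -93, -93, 74, 11]
7. ADD -> [-8, -93, -93, 85]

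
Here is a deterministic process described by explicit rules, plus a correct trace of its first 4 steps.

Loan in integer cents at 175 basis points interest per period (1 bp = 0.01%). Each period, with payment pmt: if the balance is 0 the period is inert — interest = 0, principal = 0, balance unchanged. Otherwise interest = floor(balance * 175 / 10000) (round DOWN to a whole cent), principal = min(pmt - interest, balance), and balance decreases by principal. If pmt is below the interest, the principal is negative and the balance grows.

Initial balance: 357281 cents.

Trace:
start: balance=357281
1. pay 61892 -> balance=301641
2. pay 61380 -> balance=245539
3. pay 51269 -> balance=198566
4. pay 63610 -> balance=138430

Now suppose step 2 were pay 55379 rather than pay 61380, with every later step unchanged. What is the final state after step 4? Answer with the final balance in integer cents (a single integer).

144643

(re-executing from step 2 with the substitution; state before step 2: balance=301641)
2. pay 55379 -> balance=251540
3. pay 51269 -> balance=204672
4. pay 63610 -> balance=144643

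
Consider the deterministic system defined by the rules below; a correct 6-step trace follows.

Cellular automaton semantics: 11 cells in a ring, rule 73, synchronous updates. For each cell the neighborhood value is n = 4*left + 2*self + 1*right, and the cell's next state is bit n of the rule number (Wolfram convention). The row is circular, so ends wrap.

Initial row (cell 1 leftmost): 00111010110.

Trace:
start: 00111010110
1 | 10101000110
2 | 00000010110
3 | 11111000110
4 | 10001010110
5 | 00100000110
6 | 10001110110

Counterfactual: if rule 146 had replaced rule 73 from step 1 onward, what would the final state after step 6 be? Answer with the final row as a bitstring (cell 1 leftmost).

10100011000

(re-executing steps 1..6 under rule 146; state before step 1: 00111010110)
1 | 01010000001
2 | 00001000010
3 | 00010100101
4 | 10100011000
5 | 00010100101
6 | 10100011000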